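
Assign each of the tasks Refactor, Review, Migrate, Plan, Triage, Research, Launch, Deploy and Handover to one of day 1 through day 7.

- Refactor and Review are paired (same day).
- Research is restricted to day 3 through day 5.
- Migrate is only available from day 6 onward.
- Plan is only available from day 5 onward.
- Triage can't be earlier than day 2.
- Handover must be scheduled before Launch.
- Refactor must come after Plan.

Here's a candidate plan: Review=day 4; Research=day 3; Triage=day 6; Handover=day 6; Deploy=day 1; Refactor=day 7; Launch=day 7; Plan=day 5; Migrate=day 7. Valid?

Invalid. Refactor and Review are paired (same day).

Triage can't be earlier than day 2 — holds.
Refactor must come after Plan — holds.
Migrate is only available from day 6 onward — holds.
Plan is only available from day 5 onward — holds.
Handover must be scheduled before Launch — holds.
Research is restricted to day 3 through day 5 — holds.
Refactor and Review are paired (same day) — violated.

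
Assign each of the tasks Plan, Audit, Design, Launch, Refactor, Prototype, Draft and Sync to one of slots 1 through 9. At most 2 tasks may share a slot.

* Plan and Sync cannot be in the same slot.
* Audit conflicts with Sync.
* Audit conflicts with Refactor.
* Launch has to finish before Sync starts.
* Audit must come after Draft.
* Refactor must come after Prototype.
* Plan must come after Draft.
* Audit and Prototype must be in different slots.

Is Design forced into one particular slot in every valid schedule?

No

Design can be 1 (e.g. Design -> 1; Draft -> 1; Refactor -> 4; Sync -> 4; Audit -> 2; Prototype -> 3; Plan -> 2; Launch -> 3) or 2 (e.g. Design=2; Plan=2; Draft=1; Refactor=5; Launch=1; Audit=3; Sync=4; Prototype=4).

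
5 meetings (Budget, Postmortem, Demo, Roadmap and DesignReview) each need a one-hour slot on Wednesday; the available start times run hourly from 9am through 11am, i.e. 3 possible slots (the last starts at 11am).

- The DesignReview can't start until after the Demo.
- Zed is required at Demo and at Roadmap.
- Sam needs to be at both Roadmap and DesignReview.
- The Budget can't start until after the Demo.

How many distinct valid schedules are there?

15

Splitting on Budget: it can be 10am (6), 11am (9). Listing each branch's schedules as (Postmortem, Demo, Roadmap, DesignReview):
Budget=10am: (9am,9am,10am,11am) (9am,9am,11am,10am) (10am,9am,10am,11am) (10am,9am,11am,10am) (11am,9am,10am,11am) (11am,9am,11am,10am) — 6.
Budget=11am: (9am,9am,10am,11am) (9am,9am,11am,10am) (9am,10am,9am,11am) (10am,9am,10am,11am) (10am,9am,11am,10am) (10am,10am,9am,11am) (11am,9am,10am,11am) (11am,9am,11am,10am) (11am,10am,9am,11am) — 9.
Summing: 6 + 9 = 15.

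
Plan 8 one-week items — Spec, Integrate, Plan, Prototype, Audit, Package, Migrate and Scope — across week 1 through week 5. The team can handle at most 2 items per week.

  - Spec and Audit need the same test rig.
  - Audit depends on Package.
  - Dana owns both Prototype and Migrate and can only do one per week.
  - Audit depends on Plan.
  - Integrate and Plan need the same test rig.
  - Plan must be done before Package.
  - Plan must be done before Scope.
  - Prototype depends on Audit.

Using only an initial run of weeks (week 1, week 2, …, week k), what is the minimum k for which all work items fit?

The precedence chain requires at least 4 distinct weeks.
With at most 2 per week and 8 work items, at least 4 weeks are needed.
4 works (last occupied week: week 4): for example Audit=week 3; Migrate=week 3; Prototype=week 4; Scope=week 2; Package=week 2; Plan=week 1; Integrate=week 4; Spec=week 1.

4 weeks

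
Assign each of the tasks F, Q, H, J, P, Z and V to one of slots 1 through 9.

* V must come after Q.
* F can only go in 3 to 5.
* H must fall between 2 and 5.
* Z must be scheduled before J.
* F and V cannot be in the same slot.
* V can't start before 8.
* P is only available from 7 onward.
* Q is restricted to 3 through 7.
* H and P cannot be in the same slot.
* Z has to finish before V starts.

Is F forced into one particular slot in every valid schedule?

F can be 3 (e.g. J=2; V=8; P=7; Q=3; F=3; Z=1; H=2) or 4 (e.g. Q -> 3; F -> 4; Z -> 1; V -> 8; J -> 2; H -> 2; P -> 7).

No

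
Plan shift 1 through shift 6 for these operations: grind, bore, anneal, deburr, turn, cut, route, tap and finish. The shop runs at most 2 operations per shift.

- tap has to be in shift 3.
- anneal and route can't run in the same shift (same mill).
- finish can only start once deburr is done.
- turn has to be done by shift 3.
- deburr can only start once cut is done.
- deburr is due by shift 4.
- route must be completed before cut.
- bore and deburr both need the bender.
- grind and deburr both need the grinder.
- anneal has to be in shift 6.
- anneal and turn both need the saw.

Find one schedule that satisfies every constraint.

route in shift 1, tap in shift 3, turn in shift 1, anneal in shift 6, grind in shift 2, bore in shift 4, finish in shift 4, deburr in shift 3, cut in shift 2

Checking: deburr(shift 3) before finish(shift 4); cut(shift 2) before deburr(shift 3); route(shift 1) before cut(shift 2); bore(shift 4) != deburr(shift 3); anneal(shift 6) != route(shift 1); grind(shift 2) != deburr(shift 3); anneal(shift 6) != turn(shift 1); anneal=shift 6 in [shift 6,shift 6]; deburr=shift 3 in [shift 1,shift 4]; tap=shift 3 in [shift 3,shift 3]; turn=shift 1 in [shift 1,shift 3]; max 2 per shift (cap 2).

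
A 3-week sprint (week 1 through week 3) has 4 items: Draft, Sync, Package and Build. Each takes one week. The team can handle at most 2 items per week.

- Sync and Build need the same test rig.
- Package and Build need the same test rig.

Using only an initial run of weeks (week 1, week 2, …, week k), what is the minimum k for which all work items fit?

2

With at most 2 per week and 4 work items, at least 2 weeks are needed.
2 works (last occupied week: week 2): for example Build in week 1, Draft in week 1, Package in week 2, Sync in week 2.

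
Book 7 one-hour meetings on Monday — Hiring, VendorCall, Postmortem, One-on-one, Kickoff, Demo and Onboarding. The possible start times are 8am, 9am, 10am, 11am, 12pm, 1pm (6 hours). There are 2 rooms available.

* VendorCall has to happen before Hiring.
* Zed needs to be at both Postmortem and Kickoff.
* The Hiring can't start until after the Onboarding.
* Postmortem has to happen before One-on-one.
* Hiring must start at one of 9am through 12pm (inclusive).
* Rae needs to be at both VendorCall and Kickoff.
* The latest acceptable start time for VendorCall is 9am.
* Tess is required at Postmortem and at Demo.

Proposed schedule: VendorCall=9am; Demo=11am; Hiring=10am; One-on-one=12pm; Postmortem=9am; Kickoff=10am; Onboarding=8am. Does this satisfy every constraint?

Yes, all constraints hold

Postmortem has to happen before One-on-one — holds.
Hiring must start at one of 9am through 12pm (inclusive) — holds.
Zed needs to be at both Postmortem and Kickoff — holds.
There are 2 rooms available — holds.
The Hiring can't start until after the Onboarding — holds.
Tess is required at Postmortem and at Demo — holds.
VendorCall has to happen before Hiring — holds.
Rae needs to be at both VendorCall and Kickoff — holds.
The latest acceptable start time for VendorCall is 9am — holds.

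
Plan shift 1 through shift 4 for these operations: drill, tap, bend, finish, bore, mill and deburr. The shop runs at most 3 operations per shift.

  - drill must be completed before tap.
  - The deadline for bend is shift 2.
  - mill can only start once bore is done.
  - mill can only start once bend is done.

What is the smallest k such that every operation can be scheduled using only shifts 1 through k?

The precedence chain requires at least 2 distinct shifts.
With at most 3 per shift and 7 operations, at least 3 shifts are needed.
3 works (last occupied shift: shift 3): for example tap -> shift 2; deburr -> shift 3; bend -> shift 1; bore -> shift 1; finish -> shift 2; drill -> shift 1; mill -> shift 2.

3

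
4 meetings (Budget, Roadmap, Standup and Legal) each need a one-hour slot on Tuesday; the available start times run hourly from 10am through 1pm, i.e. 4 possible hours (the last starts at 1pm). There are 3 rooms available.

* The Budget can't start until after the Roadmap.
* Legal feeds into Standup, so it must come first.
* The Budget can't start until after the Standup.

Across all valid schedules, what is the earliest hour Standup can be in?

Precedence pushes Standup to at least 11am; downstream work caps Standup at 12pm.
Standup at 11am is achievable: Standup in 11am, Roadmap in 10am, Legal in 10am, Budget in 12pm.

11am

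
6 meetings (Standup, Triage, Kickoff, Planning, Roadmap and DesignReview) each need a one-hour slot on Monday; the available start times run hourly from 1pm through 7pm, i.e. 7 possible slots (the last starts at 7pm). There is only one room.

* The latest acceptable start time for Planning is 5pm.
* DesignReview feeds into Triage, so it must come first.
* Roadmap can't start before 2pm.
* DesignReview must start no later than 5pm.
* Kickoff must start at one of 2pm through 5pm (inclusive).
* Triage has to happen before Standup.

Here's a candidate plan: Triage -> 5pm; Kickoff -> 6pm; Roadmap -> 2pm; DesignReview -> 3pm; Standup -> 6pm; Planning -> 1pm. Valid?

Triage has to happen before Standup — holds.
Roadmap can't start before 2pm — holds.
The latest acceptable start time for Planning is 5pm — holds.
DesignReview feeds into Triage, so it must come first — holds.
Kickoff must start at one of 2pm through 5pm (inclusive) — violated.
There is only one room — violated.
DesignReview must start no later than 5pm — holds.

Invalid. There is only one room.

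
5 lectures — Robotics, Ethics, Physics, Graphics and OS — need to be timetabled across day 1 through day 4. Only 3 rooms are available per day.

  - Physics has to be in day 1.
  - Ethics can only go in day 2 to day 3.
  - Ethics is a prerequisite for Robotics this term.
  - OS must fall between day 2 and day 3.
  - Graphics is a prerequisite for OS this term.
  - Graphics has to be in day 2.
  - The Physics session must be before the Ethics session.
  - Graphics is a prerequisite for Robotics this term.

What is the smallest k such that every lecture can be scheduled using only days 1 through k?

3

The precedence chain requires at least 3 distinct days.
With at most 3 per day and 5 lectures, at least 2 days are needed.
3 works (last occupied day: day 3): for example OS in day 3, Robotics in day 3, Ethics in day 2, Graphics in day 2, Physics in day 1.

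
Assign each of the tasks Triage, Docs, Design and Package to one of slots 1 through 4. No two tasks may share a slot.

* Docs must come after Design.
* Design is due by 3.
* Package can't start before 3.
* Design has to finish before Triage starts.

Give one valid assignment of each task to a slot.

Design in 1; Triage in 2; Docs in 4; Package in 3

Checking: Design(1) before Docs(4); Design(1) before Triage(2); Package=3 in [3,4]; Design=1 in [1,3]; max 1 per slot (cap 1).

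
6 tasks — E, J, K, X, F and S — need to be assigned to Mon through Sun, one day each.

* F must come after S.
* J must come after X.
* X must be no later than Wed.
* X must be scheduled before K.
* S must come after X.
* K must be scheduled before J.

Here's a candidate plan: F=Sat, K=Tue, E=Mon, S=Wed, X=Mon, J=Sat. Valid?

Valid

X must be no later than Wed — holds.
F must come after S — holds.
K must be scheduled before J — holds.
J must come after X — holds.
S must come after X — holds.
X must be scheduled before K — holds.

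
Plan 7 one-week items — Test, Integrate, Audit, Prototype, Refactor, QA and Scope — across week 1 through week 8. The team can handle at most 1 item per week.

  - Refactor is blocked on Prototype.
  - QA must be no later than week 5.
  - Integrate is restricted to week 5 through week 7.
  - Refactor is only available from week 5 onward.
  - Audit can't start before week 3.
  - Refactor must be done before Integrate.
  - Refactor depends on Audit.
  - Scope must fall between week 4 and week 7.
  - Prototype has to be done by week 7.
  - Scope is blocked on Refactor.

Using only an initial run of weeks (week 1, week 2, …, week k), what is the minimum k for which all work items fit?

7

The precedence chain requires at least 3 distinct weeks.
With at most 1 per week and 7 work items, at least 7 weeks are needed.
Propagating the time windows through the other constraints, Integrate can't land before week 6, so the schedule must run through at least week 6.
7 works (last occupied week: week 7): for example Scope -> week 7; Refactor -> week 5; Audit -> week 3; Integrate -> week 6; Test -> week 4; QA -> week 1; Prototype -> week 2.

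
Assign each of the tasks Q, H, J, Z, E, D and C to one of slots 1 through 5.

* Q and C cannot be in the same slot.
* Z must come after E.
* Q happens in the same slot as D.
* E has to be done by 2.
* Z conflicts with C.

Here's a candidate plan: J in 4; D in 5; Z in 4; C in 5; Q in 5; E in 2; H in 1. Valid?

No — it violates: Q and C cannot be in the same slot

Z conflicts with C — holds.
Q happens in the same slot as D — holds.
Q and C cannot be in the same slot — violated.
Z must come after E — holds.
E has to be done by 2 — holds.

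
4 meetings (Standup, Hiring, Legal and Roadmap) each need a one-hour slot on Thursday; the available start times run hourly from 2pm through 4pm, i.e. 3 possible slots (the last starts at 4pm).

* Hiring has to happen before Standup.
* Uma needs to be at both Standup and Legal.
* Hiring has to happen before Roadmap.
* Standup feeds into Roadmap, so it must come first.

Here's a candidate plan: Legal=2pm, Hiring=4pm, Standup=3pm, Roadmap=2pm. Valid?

Hiring has to happen before Standup — violated.
Uma needs to be at both Standup and Legal — holds.
Hiring has to happen before Roadmap — violated.
Standup feeds into Roadmap, so it must come first — violated.

No. Hiring has to happen before Roadmap is not satisfied.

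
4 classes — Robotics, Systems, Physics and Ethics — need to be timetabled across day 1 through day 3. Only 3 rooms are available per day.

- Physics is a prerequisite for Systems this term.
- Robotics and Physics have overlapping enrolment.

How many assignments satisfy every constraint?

Splitting on Robotics: it can be day 1 (3), day 2 (6), day 3 (9). Listing each branch's schedules as (Systems, Physics, Ethics) by day number:
Robotics=day 1: (3,2,1) (3,2,2) (3,2,3) — 3.
Robotics=day 2: (2,1,1) (2,1,2) (2,1,3) (3,1,1) (3,1,2) (3,1,3) — 6.
Robotics=day 3: (2,1,1) (2,1,2) (2,1,3) (3,1,1) (3,1,2) (3,1,3) (3,2,1) (3,2,2) (3,2,3) — 9.
Summing: 3 + 6 + 9 = 18.

18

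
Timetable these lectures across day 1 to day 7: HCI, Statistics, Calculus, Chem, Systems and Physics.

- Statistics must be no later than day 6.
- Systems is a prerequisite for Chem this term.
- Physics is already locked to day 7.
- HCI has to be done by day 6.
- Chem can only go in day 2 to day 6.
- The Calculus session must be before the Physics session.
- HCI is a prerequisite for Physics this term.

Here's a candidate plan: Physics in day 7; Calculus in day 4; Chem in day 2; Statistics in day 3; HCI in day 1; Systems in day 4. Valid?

No. Systems is a prerequisite for Chem this term is not satisfied.

Physics is already locked to day 7 — holds.
Statistics must be no later than day 6 — holds.
Systems is a prerequisite for Chem this term — violated.
HCI has to be done by day 6 — holds.
The Calculus session must be before the Physics session — holds.
HCI is a prerequisite for Physics this term — holds.
Chem can only go in day 2 to day 6 — holds.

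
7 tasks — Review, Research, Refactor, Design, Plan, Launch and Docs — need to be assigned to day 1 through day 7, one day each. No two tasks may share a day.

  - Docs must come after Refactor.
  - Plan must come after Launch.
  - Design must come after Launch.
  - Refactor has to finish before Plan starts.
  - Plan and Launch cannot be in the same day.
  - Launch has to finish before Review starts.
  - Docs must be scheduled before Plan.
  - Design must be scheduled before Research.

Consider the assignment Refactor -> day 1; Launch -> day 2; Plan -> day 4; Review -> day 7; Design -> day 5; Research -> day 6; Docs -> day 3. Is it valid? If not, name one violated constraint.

No two tasks may share a day — holds.
Design must come after Launch — holds.
Plan and Launch cannot be in the same day — holds.
Design must be scheduled before Research — holds.
Launch has to finish before Review starts — holds.
Docs must come after Refactor — holds.
Docs must be scheduled before Plan — holds.
Refactor has to finish before Plan starts — holds.
Plan must come after Launch — holds.

Yes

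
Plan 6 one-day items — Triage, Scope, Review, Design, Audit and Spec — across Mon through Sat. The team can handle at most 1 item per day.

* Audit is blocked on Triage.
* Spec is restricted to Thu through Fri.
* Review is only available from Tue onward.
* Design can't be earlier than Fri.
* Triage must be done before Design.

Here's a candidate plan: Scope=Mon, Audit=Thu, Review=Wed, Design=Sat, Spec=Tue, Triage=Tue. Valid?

Invalid. The team can handle at most 1 item per day.

Triage must be done before Design — holds.
Audit is blocked on Triage — holds.
Spec is restricted to Thu through Fri — violated.
Review is only available from Tue onward — holds.
Design can't be earlier than Fri — holds.
The team can handle at most 1 item per day — violated.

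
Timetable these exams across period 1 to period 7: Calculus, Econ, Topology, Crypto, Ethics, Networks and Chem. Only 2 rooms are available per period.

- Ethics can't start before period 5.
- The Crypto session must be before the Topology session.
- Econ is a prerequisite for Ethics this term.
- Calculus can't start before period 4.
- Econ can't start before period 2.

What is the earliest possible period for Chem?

period 1

Chem at period 1 is achievable: Networks -> period 3, Crypto -> period 1, Calculus -> period 4, Chem -> period 1, Ethics -> period 5, Econ -> period 2, Topology -> period 2.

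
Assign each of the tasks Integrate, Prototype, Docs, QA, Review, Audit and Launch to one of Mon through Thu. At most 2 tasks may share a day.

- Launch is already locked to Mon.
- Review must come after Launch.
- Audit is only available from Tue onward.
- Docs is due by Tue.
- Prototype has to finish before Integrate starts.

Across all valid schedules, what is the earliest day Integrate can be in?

Precedence pushes Integrate to at least Tue.
Integrate at Tue is achievable: QA -> Thu, Audit -> Wed, Docs -> Tue, Prototype -> Mon, Launch -> Mon, Integrate -> Tue, Review -> Wed.

Tue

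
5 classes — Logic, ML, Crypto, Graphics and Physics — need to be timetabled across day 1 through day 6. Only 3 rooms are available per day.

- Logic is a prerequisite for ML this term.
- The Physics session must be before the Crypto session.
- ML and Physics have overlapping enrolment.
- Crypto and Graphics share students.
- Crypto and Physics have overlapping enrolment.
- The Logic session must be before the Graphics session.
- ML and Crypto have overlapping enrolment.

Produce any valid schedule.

Physics -> day 1, Logic -> day 1, ML -> day 2, Crypto -> day 3, Graphics -> day 2

Checking: Logic(day 1) before ML(day 2); Logic(day 1) before Graphics(day 2); Physics(day 1) before Crypto(day 3); ML(day 2) != Crypto(day 3); ML(day 2) != Physics(day 1); Crypto(day 3) != Physics(day 1); Crypto(day 3) != Graphics(day 2); max 2 per day (cap 3).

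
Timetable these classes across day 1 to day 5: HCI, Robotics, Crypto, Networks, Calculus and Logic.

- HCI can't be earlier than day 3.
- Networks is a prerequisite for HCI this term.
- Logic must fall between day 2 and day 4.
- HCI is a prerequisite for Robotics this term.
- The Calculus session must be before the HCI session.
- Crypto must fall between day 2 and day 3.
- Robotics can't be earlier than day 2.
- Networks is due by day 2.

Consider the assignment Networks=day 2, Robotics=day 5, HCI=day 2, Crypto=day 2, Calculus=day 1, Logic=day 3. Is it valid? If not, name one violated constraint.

Robotics can't be earlier than day 2 — holds.
Crypto must fall between day 2 and day 3 — holds.
Networks is a prerequisite for HCI this term — violated.
Logic must fall between day 2 and day 4 — holds.
HCI can't be earlier than day 3 — violated.
The Calculus session must be before the HCI session — holds.
HCI is a prerequisite for Robotics this term — holds.
Networks is due by day 2 — holds.

Invalid. HCI can't be earlier than day 3.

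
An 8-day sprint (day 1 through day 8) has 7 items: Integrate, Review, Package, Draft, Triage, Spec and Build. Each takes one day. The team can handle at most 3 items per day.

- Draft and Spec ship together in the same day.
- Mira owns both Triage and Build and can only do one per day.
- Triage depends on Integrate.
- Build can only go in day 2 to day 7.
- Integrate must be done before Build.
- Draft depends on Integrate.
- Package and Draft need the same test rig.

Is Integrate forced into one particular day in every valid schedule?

Integrate can be day 1 (e.g. Build=day 2; Review=day 1; Draft=day 2; Integrate=day 1; Package=day 1; Triage=day 3; Spec=day 2) or day 2 (e.g. Package -> day 1; Integrate -> day 2; Draft -> day 3; Triage -> day 4; Build -> day 3; Review -> day 1; Spec -> day 3).

No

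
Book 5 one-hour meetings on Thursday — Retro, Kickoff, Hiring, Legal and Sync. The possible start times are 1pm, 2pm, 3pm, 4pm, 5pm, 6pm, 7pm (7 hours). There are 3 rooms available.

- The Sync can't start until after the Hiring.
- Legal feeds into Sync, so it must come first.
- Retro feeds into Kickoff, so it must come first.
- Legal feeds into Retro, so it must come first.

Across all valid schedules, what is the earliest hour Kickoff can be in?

3pm

Precedence pushes Kickoff to at least 3pm.
Kickoff at 3pm is achievable: Sync=2pm, Legal=1pm, Kickoff=3pm, Retro=2pm, Hiring=1pm.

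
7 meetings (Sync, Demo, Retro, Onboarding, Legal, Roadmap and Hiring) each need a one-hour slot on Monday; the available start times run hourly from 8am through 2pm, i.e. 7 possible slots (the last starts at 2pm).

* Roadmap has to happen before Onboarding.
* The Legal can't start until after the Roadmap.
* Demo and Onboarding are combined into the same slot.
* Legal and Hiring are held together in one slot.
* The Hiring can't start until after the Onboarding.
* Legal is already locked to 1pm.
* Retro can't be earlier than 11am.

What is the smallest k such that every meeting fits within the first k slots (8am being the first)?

6 slots

The precedence chain requires at least 3 distinct slots.
Legal can't be placed before 1pm — that is slot 6 counting from 8am — so the schedule must run through at least 6 slots.
6 works (last occupied slot: 1pm): for example Retro -> 11am; Demo -> 9am; Roadmap -> 8am; Sync -> 8am; Legal -> 1pm; Onboarding -> 9am; Hiring -> 1pm.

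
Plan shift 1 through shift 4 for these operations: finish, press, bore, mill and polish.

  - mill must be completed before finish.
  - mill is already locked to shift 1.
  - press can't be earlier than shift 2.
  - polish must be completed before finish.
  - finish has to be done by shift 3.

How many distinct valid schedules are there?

Splitting on finish: it can be shift 2 (12), shift 3 (24). Listing each branch's schedules as (press, bore, mill, polish) by shift number:
finish=shift 2: (2,1,1,1) (2,2,1,1) (2,3,1,1) (2,4,1,1) (3,1,1,1) (3,2,1,1) (3,3,1,1) (3,4,1,1) (4,1,1,1) (4,2,1,1) (4,3,1,1) (4,4,1,1) — 12.
finish=shift 3: (2,1,1,1) (2,1,1,2) (2,2,1,1) (2,2,1,2) (2,3,1,1) (2,3,1,2) (2,4,1,1) (2,4,1,2) (3,1,1,1) (3,1,1,2) (3,2,1,1) (3,2,1,2) (3,3,1,1) (3,3,1,2) (3,4,1,1) (3,4,1,2) (4,1,1,1) (4,1,1,2) (4,2,1,1) (4,2,1,2) (4,3,1,1) (4,3,1,2) (4,4,1,1) (4,4,1,2) — 24.
Summing: 12 + 24 = 36.

36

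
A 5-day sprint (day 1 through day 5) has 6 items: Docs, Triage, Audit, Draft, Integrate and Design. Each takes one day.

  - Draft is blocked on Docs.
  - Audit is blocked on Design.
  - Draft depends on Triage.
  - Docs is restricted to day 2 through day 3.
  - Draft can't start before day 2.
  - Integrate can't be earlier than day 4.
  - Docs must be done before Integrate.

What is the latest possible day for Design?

day 4

Downstream work caps Design at day 4.
Design at day 4 is achievable: Integrate in day 4, Audit in day 5, Triage in day 1, Docs in day 2, Draft in day 3, Design in day 4.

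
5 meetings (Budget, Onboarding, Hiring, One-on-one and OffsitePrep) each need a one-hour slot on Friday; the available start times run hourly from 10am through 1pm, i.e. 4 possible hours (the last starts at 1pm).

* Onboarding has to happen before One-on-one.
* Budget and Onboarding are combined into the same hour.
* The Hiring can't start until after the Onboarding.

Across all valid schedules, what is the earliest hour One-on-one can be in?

11am

Precedence pushes One-on-one to at least 11am.
One-on-one at 11am is achievable: One-on-one in 11am; OffsitePrep in 10am; Budget in 10am; Hiring in 11am; Onboarding in 10am.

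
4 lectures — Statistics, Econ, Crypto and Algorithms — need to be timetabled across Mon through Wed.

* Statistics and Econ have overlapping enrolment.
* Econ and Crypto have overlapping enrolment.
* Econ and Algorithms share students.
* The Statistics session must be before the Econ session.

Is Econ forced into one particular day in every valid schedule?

No

Econ can be Tue (e.g. Statistics in Mon, Algorithms in Mon, Crypto in Mon, Econ in Tue) or Wed (e.g. Crypto -> Mon, Econ -> Wed, Algorithms -> Mon, Statistics -> Mon).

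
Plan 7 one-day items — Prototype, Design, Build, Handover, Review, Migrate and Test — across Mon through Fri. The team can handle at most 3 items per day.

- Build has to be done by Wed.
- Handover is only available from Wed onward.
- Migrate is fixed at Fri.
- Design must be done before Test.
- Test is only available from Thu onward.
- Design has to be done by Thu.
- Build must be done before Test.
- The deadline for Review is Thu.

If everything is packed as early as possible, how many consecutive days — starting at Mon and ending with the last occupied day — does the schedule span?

The precedence chain requires at least 2 distinct days.
With at most 3 per day and 7 work items, at least 3 days are needed.
Migrate can't be placed before Fri — that is day 5 counting from Mon — so the schedule must run through at least 5 days.
5 works (last occupied day: Fri): for example Prototype in Tue, Migrate in Fri, Design in Mon, Test in Thu, Review in Mon, Build in Mon, Handover in Wed.

5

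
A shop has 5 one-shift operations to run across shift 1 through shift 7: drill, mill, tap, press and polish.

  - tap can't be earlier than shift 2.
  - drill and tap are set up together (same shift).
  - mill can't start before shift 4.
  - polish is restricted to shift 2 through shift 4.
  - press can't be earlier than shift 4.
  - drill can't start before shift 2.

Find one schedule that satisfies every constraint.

press -> shift 4; polish -> shift 2; mill -> shift 4; tap -> shift 2; drill -> shift 2

Checking: drill = tap = shift 2; polish=shift 2 in [shift 2,shift 4]; drill=shift 2 in [shift 2,shift 7]; press=shift 4 in [shift 4,shift 7]; tap=shift 2 in [shift 2,shift 7]; mill=shift 4 in [shift 4,shift 7].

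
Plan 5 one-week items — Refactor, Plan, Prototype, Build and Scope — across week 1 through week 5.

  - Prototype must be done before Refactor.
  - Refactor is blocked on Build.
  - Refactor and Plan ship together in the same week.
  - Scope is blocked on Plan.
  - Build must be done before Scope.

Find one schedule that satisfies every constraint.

Prototype in week 1; Scope in week 3; Refactor in week 2; Build in week 1; Plan in week 2

Checking: Prototype(week 1) before Refactor(week 2); Plan(week 2) before Scope(week 3); Build(week 1) before Scope(week 3); Build(week 1) before Refactor(week 2); Refactor = Plan = week 2.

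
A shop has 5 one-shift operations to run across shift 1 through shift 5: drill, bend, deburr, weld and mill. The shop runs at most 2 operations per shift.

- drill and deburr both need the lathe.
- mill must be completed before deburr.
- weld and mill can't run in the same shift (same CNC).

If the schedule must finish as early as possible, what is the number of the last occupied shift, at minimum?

The precedence chain requires at least 2 distinct shifts.
With at most 2 per shift and 5 operations, at least 3 shifts are needed.
3 works (last occupied shift: shift 3): for example bend=shift 2; deburr=shift 2; drill=shift 1; weld=shift 3; mill=shift 1.

shift 3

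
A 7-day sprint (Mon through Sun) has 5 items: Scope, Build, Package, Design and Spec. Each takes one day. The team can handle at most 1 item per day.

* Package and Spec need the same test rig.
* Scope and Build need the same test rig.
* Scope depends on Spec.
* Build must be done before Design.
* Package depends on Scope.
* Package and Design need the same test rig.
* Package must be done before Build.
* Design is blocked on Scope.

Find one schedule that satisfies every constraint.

Package in Wed; Design in Fri; Build in Thu; Spec in Mon; Scope in Tue

Checking: Build(Thu) before Design(Fri); Package(Wed) before Build(Thu); Scope(Tue) before Design(Fri); Scope(Tue) before Package(Wed); Spec(Mon) before Scope(Tue); Package(Wed) != Spec(Mon); Scope(Tue) != Build(Thu); Package(Wed) != Design(Fri); max 1 per day (cap 1).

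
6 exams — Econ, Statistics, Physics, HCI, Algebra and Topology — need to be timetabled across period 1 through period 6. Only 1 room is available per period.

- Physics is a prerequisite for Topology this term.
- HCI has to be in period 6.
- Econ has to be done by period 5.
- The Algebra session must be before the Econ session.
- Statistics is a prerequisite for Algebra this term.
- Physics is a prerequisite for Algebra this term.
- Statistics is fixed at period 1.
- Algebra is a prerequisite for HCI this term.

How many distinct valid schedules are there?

Enumerating: HCI -> period 6, Statistics -> period 1, Econ -> period 4, Physics -> period 2, Algebra -> period 3, Topology -> period 5 | Statistics in period 1; Physics in period 2; Econ in period 5; HCI in period 6; Topology in period 4; Algebra in period 3 | Algebra -> period 4, Topology -> period 3, Physics -> period 2, HCI -> period 6, Statistics -> period 1, Econ -> period 5.

3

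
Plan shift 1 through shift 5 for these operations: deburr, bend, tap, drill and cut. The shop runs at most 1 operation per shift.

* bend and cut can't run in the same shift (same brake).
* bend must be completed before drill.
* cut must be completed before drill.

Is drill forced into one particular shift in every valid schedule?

No

drill can be shift 3 (e.g. bend in shift 1, tap in shift 5, cut in shift 2, drill in shift 3, deburr in shift 4) or shift 4 (e.g. cut in shift 2; deburr in shift 3; bend in shift 1; drill in shift 4; tap in shift 5).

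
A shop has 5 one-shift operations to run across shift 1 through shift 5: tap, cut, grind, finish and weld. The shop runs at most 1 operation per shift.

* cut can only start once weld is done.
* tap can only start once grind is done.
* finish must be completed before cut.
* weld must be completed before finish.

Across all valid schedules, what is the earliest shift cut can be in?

Precedence pushes cut to at least shift 3.
cut at shift 3 is achievable: finish in shift 2; tap in shift 5; weld in shift 1; cut in shift 3; grind in shift 4.

shift 3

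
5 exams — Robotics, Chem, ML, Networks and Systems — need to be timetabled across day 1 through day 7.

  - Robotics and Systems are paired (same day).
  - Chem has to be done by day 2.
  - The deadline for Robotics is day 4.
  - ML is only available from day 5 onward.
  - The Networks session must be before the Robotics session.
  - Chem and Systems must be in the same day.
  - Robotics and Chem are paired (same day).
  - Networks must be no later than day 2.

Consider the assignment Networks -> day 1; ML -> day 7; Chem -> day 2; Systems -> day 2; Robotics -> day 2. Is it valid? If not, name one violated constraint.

ML is only available from day 5 onward — holds.
The deadline for Robotics is day 4 — holds.
Robotics and Systems are paired (same day) — holds.
Chem has to be done by day 2 — holds.
Robotics and Chem are paired (same day) — holds.
Networks must be no later than day 2 — holds.
Chem and Systems must be in the same day — holds.
The Networks session must be before the Robotics session — holds.

Valid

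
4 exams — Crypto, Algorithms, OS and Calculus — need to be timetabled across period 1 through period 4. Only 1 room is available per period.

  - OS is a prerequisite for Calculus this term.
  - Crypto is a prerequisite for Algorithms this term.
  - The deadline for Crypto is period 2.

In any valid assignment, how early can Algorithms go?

period 2

Precedence pushes Algorithms to at least period 2.
Algorithms at period 2 is achievable: Crypto -> period 1, Calculus -> period 4, Algorithms -> period 2, OS -> period 3.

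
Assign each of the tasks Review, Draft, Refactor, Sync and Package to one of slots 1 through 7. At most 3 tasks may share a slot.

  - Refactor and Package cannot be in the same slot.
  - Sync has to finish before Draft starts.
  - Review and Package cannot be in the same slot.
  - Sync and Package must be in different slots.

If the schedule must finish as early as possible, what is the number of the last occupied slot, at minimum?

slot 2

The precedence chain requires at least 2 distinct slots.
With at most 3 per slot and 5 tasks, at least 2 slots are needed.
2 works (last occupied slot: 2): for example Sync in 1; Draft in 2; Package in 2; Review in 1; Refactor in 1.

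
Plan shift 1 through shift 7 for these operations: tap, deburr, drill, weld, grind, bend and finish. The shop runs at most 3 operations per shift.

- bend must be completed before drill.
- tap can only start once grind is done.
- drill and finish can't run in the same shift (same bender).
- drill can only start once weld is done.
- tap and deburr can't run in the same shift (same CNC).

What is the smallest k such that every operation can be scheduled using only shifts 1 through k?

3 shifts

The precedence chain requires at least 2 distinct shifts.
With at most 3 per shift and 7 operations, at least 3 shifts are needed.
3 works (last occupied shift: shift 3): for example weld=shift 1, tap=shift 2, finish=shift 3, grind=shift 1, bend=shift 1, drill=shift 2, deburr=shift 3.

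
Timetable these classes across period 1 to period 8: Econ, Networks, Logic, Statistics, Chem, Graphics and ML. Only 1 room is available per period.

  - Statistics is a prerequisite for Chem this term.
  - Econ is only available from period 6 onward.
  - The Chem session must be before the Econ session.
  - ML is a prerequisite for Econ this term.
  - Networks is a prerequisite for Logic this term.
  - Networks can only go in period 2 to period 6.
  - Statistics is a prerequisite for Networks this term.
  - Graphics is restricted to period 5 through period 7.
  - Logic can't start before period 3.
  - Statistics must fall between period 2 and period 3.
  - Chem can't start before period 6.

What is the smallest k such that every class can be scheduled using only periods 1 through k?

7 periods

The precedence chain requires at least 3 distinct periods.
With at most 1 per period and 7 classes, at least 7 periods are needed.
Propagating the time windows through the other constraints, Econ can't land before period 7, so the schedule must run through at least period 7.
7 works (last occupied period: period 7): for example Statistics=period 2, Graphics=period 5, Logic=period 4, Networks=period 3, ML=period 1, Econ=period 7, Chem=period 6.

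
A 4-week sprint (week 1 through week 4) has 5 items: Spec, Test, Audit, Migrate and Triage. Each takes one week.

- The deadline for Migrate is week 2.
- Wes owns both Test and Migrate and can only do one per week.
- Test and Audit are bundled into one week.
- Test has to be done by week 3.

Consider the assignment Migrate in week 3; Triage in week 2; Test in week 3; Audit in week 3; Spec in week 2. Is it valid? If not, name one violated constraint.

The deadline for Migrate is week 2 — violated.
Wes owns both Test and Migrate and can only do one per week — violated.
Test and Audit are bundled into one week — holds.
Test has to be done by week 3 — holds.

No. Wes owns both Test and Migrate and can only do one per week is not satisfied.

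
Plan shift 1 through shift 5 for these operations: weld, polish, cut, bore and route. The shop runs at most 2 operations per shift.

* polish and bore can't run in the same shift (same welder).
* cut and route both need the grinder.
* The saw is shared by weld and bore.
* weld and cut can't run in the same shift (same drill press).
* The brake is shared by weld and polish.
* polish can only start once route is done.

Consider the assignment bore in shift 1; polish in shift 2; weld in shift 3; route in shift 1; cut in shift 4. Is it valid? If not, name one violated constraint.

Yes

The brake is shared by weld and polish — holds.
polish can only start once route is done — holds.
weld and cut can't run in the same shift (same drill press) — holds.
cut and route both need the grinder — holds.
The shop runs at most 2 operations per shift — holds.
polish and bore can't run in the same shift (same welder) — holds.
The saw is shared by weld and bore — holds.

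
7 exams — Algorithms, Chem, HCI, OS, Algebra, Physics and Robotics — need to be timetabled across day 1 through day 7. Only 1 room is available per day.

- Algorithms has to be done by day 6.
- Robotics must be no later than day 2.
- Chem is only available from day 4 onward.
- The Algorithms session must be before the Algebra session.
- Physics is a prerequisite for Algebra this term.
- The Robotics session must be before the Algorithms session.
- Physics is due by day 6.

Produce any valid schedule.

Chem=day 4, OS=day 7, HCI=day 6, Algebra=day 5, Algorithms=day 2, Robotics=day 1, Physics=day 3

Checking: Algorithms(day 2) before Algebra(day 5); Physics(day 3) before Algebra(day 5); Robotics(day 1) before Algorithms(day 2); Robotics=day 1 in [day 1,day 2]; Algorithms=day 2 in [day 1,day 6]; Chem=day 4 in [day 4,day 7]; Physics=day 3 in [day 1,day 6]; max 1 per day (cap 1).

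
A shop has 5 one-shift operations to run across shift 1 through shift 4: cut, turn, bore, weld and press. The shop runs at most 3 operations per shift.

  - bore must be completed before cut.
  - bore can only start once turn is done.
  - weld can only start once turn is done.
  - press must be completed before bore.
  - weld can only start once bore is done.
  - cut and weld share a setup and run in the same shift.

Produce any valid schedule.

cut=shift 3; bore=shift 2; weld=shift 3; press=shift 1; turn=shift 1

Checking: bore(shift 2) before weld(shift 3); turn(shift 1) before weld(shift 3); turn(shift 1) before bore(shift 2); bore(shift 2) before cut(shift 3); press(shift 1) before bore(shift 2); cut = weld = shift 3; max 2 per shift (cap 3).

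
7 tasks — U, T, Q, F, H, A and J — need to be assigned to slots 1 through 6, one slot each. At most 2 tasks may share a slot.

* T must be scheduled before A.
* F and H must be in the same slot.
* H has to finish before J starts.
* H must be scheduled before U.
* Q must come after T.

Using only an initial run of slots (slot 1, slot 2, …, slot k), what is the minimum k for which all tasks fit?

4 slots

The precedence chain requires at least 2 distinct slots.
With at most 2 per slot and 7 tasks, at least 4 slots are needed.
4 works (last occupied slot: 4): for example F -> 2; A -> 4; T -> 1; U -> 3; J -> 4; H -> 2; Q -> 3.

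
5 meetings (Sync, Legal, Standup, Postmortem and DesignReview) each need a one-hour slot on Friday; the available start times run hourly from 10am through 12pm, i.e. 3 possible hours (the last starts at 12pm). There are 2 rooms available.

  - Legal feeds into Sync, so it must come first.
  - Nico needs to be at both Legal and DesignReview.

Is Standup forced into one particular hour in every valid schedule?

No

Standup can be 10am (e.g. DesignReview=12pm; Postmortem=11am; Sync=11am; Standup=10am; Legal=10am) or 11am (e.g. Legal in 10am, Postmortem in 10am, DesignReview in 12pm, Sync in 11am, Standup in 11am).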